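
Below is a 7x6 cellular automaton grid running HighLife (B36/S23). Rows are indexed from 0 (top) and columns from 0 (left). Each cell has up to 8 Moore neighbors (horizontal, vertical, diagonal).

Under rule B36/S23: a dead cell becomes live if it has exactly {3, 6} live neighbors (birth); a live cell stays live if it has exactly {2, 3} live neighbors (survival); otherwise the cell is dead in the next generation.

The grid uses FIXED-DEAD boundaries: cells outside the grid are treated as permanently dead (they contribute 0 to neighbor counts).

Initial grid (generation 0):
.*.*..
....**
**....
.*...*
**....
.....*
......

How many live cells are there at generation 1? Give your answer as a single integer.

Simulating step by step:
Generation 0 (given above): 11 live cells
Generation 1: 12 live cells
....*.
***.*.
**..**
..*...
**....
......
......
Population at generation 1: 12

Answer: 12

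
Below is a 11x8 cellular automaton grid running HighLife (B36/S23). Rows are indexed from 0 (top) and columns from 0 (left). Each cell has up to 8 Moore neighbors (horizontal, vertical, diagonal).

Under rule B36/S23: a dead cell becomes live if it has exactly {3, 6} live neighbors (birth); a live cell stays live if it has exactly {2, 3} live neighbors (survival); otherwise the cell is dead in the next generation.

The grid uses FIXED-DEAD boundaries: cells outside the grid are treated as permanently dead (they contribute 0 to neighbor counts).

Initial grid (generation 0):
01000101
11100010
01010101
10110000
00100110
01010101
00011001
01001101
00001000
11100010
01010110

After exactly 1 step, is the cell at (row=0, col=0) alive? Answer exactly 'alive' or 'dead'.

Answer: alive

Derivation:
Simulating step by step:
Generation 0 (given above): 37 live cells
Generation 1: 38 live cells
11100010
10001101
00111010
00010100
00000110
00010101
00010001
00000110
10111010
11111010
11000110

Cell (0,0) at generation 1: 1 -> alive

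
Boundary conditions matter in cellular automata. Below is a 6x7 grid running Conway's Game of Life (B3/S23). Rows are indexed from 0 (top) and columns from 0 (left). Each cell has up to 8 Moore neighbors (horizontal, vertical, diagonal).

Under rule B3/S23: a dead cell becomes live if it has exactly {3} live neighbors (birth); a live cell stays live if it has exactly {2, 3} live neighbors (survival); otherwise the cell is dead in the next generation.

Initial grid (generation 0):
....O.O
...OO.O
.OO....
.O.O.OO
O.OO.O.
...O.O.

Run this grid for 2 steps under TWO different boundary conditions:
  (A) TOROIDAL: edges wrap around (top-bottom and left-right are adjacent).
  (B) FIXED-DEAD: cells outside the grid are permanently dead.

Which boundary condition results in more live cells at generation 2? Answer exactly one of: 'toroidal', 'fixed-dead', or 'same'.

Under TOROIDAL boundary, generation 2:
.O...OO
OOOO.OO
.O....O
.O...O.
OO.O.O.
OOOO.O.
Population = 22

Under FIXED-DEAD boundary, generation 2:
..O.O..
..O.OO.
.O....O
OO...OO
.O.O.OO
..OOO..
Population = 18

Comparison: toroidal=22, fixed-dead=18 -> toroidal

Answer: toroidal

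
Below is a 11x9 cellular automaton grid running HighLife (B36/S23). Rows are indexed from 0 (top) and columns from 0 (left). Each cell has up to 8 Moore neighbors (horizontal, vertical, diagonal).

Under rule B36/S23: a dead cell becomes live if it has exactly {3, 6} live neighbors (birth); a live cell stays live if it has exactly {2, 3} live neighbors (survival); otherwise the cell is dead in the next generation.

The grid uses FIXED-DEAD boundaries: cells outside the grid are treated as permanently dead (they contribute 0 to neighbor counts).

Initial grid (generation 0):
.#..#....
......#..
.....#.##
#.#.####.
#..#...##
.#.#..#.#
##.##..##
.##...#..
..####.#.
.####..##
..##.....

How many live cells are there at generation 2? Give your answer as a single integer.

Simulating step by step:
Generation 0 (given above): 42 live cells
Generation 1: 38 live cells
.........
.....###.
....#.#.#
.#.###...
#..#....#
.#.#..##.
#.#####.#
#..#..#.#
.....#.##
.#...####
.#..#....
Generation 2: 37 live cells
......#..
.....###.
...#.#...
..##.#.#.
##.#.###.
##....#.#
#......##
.###...##
....###..
....##..#
.....###.
Population at generation 2: 37

Answer: 37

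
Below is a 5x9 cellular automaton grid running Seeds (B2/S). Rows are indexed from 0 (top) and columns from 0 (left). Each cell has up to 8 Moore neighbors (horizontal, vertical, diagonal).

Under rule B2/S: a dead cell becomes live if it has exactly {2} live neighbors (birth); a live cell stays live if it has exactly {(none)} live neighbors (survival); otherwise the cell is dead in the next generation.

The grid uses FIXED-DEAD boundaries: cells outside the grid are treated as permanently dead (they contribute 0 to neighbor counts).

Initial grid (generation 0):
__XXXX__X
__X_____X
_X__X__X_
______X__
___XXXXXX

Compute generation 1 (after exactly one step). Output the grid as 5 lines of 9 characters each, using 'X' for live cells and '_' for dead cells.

Answer: _X_____X_
______X__
__XX_XX_X
__X______
_________

Derivation:
Simulating step by step:
Generation 0 (given above): 17 live cells
Generation 1: 9 live cells
(generation 1 grid is the final answer)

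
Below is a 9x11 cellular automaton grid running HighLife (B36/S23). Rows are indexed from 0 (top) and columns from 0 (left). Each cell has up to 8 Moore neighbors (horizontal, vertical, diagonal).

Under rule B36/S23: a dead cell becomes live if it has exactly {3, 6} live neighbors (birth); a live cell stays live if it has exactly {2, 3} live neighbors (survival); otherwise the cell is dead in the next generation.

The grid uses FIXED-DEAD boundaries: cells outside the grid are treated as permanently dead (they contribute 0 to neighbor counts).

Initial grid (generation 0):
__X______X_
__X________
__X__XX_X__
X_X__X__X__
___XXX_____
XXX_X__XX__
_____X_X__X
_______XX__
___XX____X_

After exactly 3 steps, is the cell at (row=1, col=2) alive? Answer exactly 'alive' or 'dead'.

Simulating step by step:
Generation 0 (given above): 28 live cells
Generation 1: 28 live cells
___________
_XXX_______
__XX_XXX___
_XX____X___
X____XXXX__
_XX____XX__
_X_______X_
____X_XXXX_
________X__
Generation 2: 26 live cells
__X________
_X_XX_X____
____X_XX___
_XXXX______
X__________
XXX______X_
_XX___X_XX_
_______X_X_
________XX_
Generation 3: 32 live cells
__XX_______
__XXX_XX___
_X_X__XX___
_XXXXX_____
XX_________
X_X_____XX_
X_X____X_XX
_______XX_X
________XX_

Cell (1,2) at generation 3: 1 -> alive

Answer: alive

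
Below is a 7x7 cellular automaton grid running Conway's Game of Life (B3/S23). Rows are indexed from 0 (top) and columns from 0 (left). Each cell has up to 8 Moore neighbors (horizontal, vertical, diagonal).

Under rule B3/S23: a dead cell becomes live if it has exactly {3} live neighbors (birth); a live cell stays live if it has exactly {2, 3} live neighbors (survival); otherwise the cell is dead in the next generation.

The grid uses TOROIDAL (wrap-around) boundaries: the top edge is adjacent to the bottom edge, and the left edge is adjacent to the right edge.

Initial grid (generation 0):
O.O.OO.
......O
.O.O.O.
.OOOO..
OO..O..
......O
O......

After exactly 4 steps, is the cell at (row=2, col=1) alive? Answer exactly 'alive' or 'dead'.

Simulating step by step:
Generation 0 (given above): 17 live cells
Generation 1: 22 live cells
OO...O.
OOOO..O
OO.O.O.
.....O.
OO..OO.
.O....O
OO...O.
Generation 2: 16 live cells
....OO.
...O.O.
...O.O.
..O..O.
OO..OO.
..O.O..
..O..O.
Generation 3: 23 live cells
...O.OO
...O.OO
..OO.OO
.OOO.O.
.OO.OOO
..O.O.O
.....O.
Generation 4: 11 live cells
.......
O..O...
OO.....
.......
......O
OOO.O.O
...O...

Cell (2,1) at generation 4: 1 -> alive

Answer: alive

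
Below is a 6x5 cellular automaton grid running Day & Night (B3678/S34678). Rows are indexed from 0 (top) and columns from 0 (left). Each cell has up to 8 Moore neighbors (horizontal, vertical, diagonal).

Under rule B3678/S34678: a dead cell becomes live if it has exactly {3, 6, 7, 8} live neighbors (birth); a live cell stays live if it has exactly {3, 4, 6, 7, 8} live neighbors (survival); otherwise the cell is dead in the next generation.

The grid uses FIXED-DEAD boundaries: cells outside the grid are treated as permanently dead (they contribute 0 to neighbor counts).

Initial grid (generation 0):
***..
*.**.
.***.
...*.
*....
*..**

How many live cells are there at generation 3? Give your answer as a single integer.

Answer: 7

Derivation:
Simulating step by step:
Generation 0 (given above): 14 live cells
Generation 1: 13 live cells
.***.
****.
.*.**
.*...
...**
.....
Generation 2: 8 live cells
**.*.
*.*..
.***.
.....
.....
.....
Generation 3: 7 live cells
.**..
**...
.**..
..*..
.....
.....
Population at generation 3: 7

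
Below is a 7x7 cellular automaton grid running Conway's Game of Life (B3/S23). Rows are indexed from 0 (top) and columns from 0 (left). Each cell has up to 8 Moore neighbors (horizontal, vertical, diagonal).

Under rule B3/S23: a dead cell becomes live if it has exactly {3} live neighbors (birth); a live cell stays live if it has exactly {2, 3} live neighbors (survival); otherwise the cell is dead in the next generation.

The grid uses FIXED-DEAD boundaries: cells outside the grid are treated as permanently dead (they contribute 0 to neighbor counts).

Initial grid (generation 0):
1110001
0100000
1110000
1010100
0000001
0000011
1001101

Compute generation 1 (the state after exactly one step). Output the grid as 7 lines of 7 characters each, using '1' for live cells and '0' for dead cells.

Simulating step by step:
Generation 0 (given above): 18 live cells
Generation 1: 14 live cells
(generation 1 grid is the final answer)

Answer: 1110000
0000000
1011000
1011000
0000001
0000101
0000101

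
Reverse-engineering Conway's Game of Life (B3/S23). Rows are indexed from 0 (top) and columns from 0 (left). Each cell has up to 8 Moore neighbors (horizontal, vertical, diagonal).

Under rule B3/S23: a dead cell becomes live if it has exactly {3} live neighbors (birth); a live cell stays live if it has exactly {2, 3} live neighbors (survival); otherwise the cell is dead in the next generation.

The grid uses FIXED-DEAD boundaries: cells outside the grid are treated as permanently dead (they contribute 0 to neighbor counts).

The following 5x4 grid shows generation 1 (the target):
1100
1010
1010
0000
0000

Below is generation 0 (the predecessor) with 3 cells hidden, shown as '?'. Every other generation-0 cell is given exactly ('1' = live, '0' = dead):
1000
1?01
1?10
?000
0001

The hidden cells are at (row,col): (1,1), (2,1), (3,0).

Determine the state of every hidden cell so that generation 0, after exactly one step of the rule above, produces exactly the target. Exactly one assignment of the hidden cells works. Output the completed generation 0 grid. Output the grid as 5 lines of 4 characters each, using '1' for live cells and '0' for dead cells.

Hidden generation-0 cells (in order): (1,1), (2,1), (3,0).
A hidden cell only influences target cells in its own 3x3 neighborhood. Try each of the 2^3 = 8 assignments, step the completed generation 0 forward once under B3/S23, and compare with the target:
  (1,1)=0 (2,1)=0 (3,0)=0 -> step gives (0,0)='0' but target has '1' -> reject
  (1,1)=0 (2,1)=0 (3,0)=1 -> step gives (0,0)='0' but target has '1' -> reject
  (1,1)=0 (2,1)=1 (3,0)=0 -> step gives (0,0)='0' but target has '1' -> reject
  (1,1)=0 (2,1)=1 (3,0)=1 -> step gives (0,0)='0' but target has '1' -> reject
  (1,1)=1 (2,1)=0 (3,0)=0 -> step reproduces the target at every cell -> ACCEPT
  (1,1)=1 (2,1)=0 (3,0)=1 -> step gives (3,1)='1' but target has '0' -> reject
  (1,1)=1 (2,1)=1 (3,0)=0 -> step gives (1,0)='0' but target has '1' -> reject
  (1,1)=1 (2,1)=1 (3,0)=1 -> step gives (1,0)='0' but target has '1' -> reject
Unique solution: (1,1)=live, (2,1)=dead, (3,0)=dead.
Check: live-neighbor counts of every cell in the completed generation 0:
2321
3431
2422
1222
0010
Applying B3/S23 to generation 0 with these counts gives:
1100
1010
1010
0000
0000
which matches the target exactly.

Answer: 1000
1101
1010
0000
0001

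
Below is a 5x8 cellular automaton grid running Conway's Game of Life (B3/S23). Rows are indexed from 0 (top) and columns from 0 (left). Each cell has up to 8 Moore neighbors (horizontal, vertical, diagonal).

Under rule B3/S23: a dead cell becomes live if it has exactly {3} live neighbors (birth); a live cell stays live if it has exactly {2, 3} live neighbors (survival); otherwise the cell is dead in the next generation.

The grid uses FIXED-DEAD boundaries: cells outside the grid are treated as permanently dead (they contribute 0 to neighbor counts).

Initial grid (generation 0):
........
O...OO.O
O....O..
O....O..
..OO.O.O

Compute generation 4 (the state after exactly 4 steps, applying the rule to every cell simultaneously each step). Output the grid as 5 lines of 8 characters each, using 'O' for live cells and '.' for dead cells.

Answer: ....O.O.
....O.O.
OO......
OO..O.O.
....O.O.

Derivation:
Simulating step by step:
Generation 0 (given above): 12 live cells
Generation 1: 10 live cells
........
....OOO.
OO...O..
.O...O..
....O.O.
Generation 2: 12 live cells
.....O..
....OOO.
OO......
OO..OOO.
.....O..
Generation 3: 16 live cells
....OOO.
....OOO.
OO......
OO..OOO.
....OOO.
Generation 4: 12 live cells
(generation 4 grid is the final answer)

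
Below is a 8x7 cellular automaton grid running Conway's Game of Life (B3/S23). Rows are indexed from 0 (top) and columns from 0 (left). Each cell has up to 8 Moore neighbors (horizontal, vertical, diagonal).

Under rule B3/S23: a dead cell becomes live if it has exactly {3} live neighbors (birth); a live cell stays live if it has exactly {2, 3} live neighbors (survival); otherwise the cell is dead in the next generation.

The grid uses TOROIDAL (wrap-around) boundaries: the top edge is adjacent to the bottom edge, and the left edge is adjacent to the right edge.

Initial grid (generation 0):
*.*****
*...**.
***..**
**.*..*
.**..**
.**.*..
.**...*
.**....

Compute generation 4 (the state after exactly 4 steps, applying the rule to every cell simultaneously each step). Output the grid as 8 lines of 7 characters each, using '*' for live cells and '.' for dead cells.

Answer: .......
...*...
...***.
...*.*.
.....**
....*..
.......
.......

Derivation:
Simulating step by step:
Generation 0 (given above): 30 live cells
Generation 1: 11 live cells
*.*....
.......
..**...
...**..
....***
......*
.......
....*..
Generation 2: 11 live cells
.......
.***...
..***..
..*....
...**.*
......*
.......
.......
Generation 3: 9 live cells
..*....
.*..*..
....*..
..*..*.
...*.*.
.....*.
.......
.......
Generation 4: 9 live cells
(generation 4 grid is the final answer)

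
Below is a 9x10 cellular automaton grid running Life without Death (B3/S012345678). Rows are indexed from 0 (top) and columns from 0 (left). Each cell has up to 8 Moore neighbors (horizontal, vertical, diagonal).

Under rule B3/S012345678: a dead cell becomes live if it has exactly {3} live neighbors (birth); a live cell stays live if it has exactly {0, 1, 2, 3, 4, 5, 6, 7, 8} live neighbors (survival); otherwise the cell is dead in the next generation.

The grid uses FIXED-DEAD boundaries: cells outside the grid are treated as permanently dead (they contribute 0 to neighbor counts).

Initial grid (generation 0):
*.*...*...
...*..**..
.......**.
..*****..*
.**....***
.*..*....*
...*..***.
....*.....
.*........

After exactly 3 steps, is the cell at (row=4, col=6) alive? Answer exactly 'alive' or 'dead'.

Simulating step by step:
Generation 0 (given above): 28 live cells
Generation 1: 38 live cells
*.*...**..
...*..***.
..*....**.
.******..*
.**...****
.*.**.*..*
...******.
....*..*..
.*........
Generation 2: 47 live cells
*.*...***.
.***..***.
.**....***
.******..*
***...****
.*.**.*..*
..*******.
...**..**.
.*........
Generation 3: 52 live cells
*.**..***.
****..***.
***....***
.******..*
***...****
**.**.*..*
..********
...**..**.
.*........

Cell (4,6) at generation 3: 1 -> alive

Answer: alive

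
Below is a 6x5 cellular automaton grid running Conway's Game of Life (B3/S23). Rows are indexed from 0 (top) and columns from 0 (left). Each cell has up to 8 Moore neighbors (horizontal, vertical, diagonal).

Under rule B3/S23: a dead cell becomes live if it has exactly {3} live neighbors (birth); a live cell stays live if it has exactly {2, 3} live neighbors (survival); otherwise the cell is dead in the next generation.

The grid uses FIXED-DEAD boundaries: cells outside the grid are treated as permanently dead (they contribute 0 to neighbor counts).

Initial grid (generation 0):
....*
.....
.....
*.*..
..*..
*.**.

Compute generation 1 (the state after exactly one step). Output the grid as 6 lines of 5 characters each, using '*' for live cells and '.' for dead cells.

Simulating step by step:
Generation 0 (given above): 7 live cells
Generation 1: 5 live cells
(generation 1 grid is the final answer)

Answer: .....
.....
.....
.*...
..*..
.***.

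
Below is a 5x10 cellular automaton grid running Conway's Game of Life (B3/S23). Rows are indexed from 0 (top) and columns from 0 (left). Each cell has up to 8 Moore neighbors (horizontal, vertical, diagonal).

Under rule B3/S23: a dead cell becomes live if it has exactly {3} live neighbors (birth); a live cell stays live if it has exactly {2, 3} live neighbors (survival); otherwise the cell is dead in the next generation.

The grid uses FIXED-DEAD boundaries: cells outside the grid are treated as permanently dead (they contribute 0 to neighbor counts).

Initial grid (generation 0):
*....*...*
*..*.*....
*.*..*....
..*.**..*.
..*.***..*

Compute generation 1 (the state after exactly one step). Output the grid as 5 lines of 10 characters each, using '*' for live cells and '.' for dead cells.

Simulating step by step:
Generation 0 (given above): 18 live cells
Generation 1: 10 live cells
(generation 1 grid is the final answer)

Answer: ....*.....
*....**...
..*..**...
..*.......
....*.*...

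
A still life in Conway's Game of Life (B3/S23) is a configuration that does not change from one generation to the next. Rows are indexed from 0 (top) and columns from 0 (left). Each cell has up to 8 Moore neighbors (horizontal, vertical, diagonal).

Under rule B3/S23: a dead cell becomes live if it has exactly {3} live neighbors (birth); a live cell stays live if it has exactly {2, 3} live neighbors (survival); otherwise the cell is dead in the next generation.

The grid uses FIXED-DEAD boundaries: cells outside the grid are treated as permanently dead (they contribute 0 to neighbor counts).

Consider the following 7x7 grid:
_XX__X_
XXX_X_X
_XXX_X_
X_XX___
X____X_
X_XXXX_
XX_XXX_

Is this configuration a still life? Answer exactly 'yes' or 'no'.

Compute generation 1 and compare to generation 0 (given above):
Generation 1:
X_XX_X_
X___X_X
_____X_
X__X___
X____X_
X_X___X
XX___X_
Cell (0,0) differs: gen0=0 vs gen1=1 -> NOT a still life.

Answer: no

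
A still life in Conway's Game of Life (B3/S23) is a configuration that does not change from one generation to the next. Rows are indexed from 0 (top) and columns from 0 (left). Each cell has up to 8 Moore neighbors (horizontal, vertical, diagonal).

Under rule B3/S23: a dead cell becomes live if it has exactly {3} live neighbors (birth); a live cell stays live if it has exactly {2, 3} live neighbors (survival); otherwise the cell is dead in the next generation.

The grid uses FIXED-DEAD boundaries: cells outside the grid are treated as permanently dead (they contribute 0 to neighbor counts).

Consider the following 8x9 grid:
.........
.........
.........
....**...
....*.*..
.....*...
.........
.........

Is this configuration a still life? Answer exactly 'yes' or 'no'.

Answer: yes

Derivation:
Compute generation 1 and compare to generation 0 (given above):
Generation 1:
.........
.........
.........
....**...
....*.*..
.....*...
.........
.........
The grids are IDENTICAL -> still life.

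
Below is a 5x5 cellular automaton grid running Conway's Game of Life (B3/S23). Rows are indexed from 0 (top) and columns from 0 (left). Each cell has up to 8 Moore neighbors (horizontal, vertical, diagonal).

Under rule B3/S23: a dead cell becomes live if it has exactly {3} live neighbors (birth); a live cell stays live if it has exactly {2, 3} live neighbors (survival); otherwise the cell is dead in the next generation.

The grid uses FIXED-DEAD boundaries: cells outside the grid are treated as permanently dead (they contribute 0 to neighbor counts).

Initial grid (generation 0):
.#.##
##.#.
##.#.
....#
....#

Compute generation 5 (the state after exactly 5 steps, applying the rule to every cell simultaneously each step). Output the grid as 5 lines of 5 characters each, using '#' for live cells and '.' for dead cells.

Answer: ...#.
..#.#
.#...
..#.#
...#.

Derivation:
Simulating step by step:
Generation 0 (given above): 11 live cells
Generation 1: 11 live cells
##.##
...#.
##.##
...##
.....
Generation 2: 6 live cells
..###
.....
.....
..###
.....
Generation 3: 5 live cells
...#.
...#.
...#.
...#.
...#.
Generation 4: 9 live cells
.....
..###
..###
..###
.....
Generation 5: 7 live cells
(generation 5 grid is the final answer)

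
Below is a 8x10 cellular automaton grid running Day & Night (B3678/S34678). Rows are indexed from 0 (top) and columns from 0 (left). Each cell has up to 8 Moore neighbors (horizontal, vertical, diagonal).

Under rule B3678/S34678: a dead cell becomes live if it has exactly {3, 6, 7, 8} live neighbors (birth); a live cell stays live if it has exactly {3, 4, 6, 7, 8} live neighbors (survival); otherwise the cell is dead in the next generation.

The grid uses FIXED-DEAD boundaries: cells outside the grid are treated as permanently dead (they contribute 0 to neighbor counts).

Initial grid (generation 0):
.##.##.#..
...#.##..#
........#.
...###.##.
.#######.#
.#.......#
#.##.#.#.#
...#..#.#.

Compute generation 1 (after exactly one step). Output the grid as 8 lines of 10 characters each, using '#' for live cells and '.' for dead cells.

Simulating step by step:
Generation 0 (given above): 34 live cells
Generation 1: 32 live cells
(generation 1 grid is the final answer)

Answer: ...###....
..#..####.
...#....##
...#.#.###
..##.###..
###....#..
.##.#.#...
..#.#..#..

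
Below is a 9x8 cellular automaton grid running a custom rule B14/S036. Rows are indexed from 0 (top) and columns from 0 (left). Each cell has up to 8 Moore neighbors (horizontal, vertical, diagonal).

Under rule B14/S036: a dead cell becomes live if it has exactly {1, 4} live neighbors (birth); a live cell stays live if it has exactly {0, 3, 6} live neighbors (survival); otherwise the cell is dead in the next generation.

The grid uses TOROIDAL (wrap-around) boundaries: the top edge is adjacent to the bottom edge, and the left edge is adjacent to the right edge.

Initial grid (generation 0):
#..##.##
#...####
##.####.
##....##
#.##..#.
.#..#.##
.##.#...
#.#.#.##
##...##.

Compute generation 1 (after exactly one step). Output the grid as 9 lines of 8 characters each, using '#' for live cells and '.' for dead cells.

Simulating step by step:
Generation 0 (given above): 40 live cells
Generation 1: 23 live cells
(generation 1 grid is the final answer)

Answer: .#....#.
.#..#.#.
#....##.
...##..#
..#..#..
#....#.#
..#...#.
..##..#.
...##...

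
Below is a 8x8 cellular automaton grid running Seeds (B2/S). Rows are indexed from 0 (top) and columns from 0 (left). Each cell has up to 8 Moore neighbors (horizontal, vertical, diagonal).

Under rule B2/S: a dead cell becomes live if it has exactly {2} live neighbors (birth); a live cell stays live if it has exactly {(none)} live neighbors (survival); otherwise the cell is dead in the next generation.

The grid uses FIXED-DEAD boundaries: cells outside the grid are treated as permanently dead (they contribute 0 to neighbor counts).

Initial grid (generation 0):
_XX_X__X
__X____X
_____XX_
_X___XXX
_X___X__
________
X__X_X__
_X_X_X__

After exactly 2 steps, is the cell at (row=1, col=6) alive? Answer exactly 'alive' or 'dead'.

Simulating step by step:
Generation 0 (given above): 20 live cells
Generation 1: 20 live cells
______X_
____X___
_XX_X___
X_X_____
X_X_X__X
XXX__XX_
_X____X_
X_____X_
Generation 2: 11 live cells
_____X__
_XX_____
X____X__
____XX__
________
____X___
________
_X___X_X

Cell (1,6) at generation 2: 0 -> dead

Answer: dead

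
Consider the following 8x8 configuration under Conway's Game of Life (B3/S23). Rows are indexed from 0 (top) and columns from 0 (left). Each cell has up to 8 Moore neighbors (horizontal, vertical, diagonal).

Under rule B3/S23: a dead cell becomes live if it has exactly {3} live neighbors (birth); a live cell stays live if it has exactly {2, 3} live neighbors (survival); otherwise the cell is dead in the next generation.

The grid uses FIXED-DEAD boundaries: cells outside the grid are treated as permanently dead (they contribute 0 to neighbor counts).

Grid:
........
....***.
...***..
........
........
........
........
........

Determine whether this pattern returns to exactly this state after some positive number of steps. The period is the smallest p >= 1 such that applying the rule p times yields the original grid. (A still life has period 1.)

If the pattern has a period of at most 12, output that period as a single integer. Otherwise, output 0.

Simulating and comparing each generation to the original:
Gen 0 (original, given above): 6 live cells
Gen 1: 6 live cells, differs from original
Gen 2: 6 live cells, MATCHES original -> period = 2

Answer: 2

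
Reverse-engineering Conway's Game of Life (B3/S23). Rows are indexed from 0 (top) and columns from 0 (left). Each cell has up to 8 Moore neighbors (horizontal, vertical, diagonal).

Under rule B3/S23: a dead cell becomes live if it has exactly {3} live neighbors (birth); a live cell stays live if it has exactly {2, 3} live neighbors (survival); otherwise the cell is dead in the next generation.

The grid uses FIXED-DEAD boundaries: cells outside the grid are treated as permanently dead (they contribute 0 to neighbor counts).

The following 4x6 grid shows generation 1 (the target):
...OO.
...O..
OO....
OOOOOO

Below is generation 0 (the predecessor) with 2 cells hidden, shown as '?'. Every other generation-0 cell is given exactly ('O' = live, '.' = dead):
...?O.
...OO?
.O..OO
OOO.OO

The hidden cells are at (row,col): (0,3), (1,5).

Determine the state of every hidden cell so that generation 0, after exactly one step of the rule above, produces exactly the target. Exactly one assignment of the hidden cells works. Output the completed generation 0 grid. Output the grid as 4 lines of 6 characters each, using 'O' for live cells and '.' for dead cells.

Hidden generation-0 cells (in order): (0,3), (1,5).
A hidden cell only influences target cells in its own 3x3 neighborhood. Try each of the 2^2 = 4 assignments, step the completed generation 0 forward once under B3/S23, and compare with the target:
  (0,3)=. (1,5)=. -> step reproduces the target at every cell -> ACCEPT
  (0,3)=. (1,5)=O -> step gives (0,5)='O' but target has '.' -> reject
  (0,3)=O (1,5)=. -> step gives (1,2)='O' but target has '.' -> reject
  (0,3)=O (1,5)=O -> step gives (0,4)='.' but target has 'O' -> reject
Unique solution: (0,3)=dead, (1,5)=dead.
Check: live-neighbor counts of every cell in the completed generation 0:
001322
112344
334554
232333
Applying B3/S23 to generation 0 with these counts gives:
...OO.
...O..
OO....
OOOOOO
which matches the target exactly.

Answer: ....O.
...OO.
.O..OO
OOO.OO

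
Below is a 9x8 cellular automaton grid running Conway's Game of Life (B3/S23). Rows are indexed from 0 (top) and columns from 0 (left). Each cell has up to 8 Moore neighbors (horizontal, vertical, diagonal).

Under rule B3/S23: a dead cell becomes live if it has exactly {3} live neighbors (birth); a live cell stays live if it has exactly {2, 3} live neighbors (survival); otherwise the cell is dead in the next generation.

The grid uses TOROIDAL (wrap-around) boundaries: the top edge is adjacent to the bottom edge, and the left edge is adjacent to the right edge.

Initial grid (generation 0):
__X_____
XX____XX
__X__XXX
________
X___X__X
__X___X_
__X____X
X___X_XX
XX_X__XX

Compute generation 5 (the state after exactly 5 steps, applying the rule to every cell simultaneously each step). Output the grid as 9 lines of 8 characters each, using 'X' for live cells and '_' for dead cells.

Answer: X_____XX
______XX
_X______
XX____XX
X_X___XX
________
________
________
_X_____X

Derivation:
Simulating step by step:
Generation 0 (given above): 25 live cells
Generation 1: 26 live cells
__X_____
XXX__X__
_X___X__
X____X__
_______X
XX_X__X_
XX_X_X__
__XX_X__
_XXX_XX_
Generation 2: 28 live cells
X___XXX_
X_X_____
__X_XXX_
X_____X_
_X____XX
_X__X_X_
X__X_XXX
X____X__
_X___XX_
Generation 3: 19 live cells
X___X_X_
________
___X_XX_
XX______
_X____X_
_XX_X___
XX______
XX______
XX______
Generation 4: 15 live cells
XX_____X
____X_XX
________
XXX__XXX
________
__X_____
________
__X____X
________
Generation 5: 16 live cells
(generation 5 grid is the final answer)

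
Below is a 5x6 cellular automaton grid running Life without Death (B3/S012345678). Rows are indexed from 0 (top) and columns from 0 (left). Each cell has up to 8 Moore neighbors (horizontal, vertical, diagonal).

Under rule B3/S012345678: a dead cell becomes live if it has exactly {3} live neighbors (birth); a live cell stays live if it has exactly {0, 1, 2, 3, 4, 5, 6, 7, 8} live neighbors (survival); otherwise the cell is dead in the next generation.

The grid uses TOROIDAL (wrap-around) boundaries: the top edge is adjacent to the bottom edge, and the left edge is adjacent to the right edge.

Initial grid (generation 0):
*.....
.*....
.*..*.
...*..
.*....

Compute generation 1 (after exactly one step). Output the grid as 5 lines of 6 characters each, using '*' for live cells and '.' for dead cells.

Simulating step by step:
Generation 0 (given above): 6 live cells
Generation 1: 10 live cells
(generation 1 grid is the final answer)

Answer: **....
**....
.**.*.
..**..
.*....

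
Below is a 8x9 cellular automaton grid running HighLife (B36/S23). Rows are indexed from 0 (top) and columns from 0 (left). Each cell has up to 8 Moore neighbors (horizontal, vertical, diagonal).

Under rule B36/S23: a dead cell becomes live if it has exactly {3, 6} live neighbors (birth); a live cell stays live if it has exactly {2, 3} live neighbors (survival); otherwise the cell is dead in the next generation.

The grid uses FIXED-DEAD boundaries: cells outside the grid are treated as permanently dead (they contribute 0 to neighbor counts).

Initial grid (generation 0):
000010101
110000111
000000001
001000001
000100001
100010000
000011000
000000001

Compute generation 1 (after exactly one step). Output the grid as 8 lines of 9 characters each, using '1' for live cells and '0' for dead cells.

Simulating step by step:
Generation 0 (given above): 18 live cells
Generation 1: 16 live cells
(generation 1 grid is the final answer)

Answer: 000001101
000001101
010000001
000000011
000100000
000111000
000011000
000000000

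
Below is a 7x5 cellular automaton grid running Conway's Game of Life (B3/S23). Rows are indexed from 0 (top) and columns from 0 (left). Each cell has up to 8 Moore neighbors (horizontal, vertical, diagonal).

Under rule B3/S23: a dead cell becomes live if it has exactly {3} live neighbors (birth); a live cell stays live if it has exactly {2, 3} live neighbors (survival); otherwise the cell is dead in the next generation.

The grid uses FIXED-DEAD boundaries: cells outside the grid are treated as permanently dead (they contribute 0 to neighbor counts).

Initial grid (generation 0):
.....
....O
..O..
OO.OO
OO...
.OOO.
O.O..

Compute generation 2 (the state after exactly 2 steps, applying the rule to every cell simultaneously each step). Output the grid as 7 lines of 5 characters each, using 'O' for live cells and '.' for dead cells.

Answer: .....
.....
.OOO.
.OOOO
...OO
..OOO
..OO.

Derivation:
Simulating step by step:
Generation 0 (given above): 13 live cells
Generation 1: 9 live cells
.....
.....
.OO.O
O..O.
....O
...O.
..OO.
Generation 2: 14 live cells
(generation 2 grid is the final answer)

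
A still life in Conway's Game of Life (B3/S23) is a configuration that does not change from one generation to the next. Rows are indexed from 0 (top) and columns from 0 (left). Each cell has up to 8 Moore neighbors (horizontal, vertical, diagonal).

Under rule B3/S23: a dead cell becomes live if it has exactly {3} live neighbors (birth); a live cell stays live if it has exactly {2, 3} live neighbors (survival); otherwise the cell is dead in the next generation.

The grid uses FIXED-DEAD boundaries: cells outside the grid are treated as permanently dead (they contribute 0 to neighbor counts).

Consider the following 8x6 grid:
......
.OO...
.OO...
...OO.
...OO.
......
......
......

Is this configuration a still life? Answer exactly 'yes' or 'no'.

Answer: no

Derivation:
Compute generation 1 and compare to generation 0 (given above):
Generation 1:
......
.OO...
.O....
....O.
...OO.
......
......
......
Cell (2,2) differs: gen0=1 vs gen1=0 -> NOT a still life.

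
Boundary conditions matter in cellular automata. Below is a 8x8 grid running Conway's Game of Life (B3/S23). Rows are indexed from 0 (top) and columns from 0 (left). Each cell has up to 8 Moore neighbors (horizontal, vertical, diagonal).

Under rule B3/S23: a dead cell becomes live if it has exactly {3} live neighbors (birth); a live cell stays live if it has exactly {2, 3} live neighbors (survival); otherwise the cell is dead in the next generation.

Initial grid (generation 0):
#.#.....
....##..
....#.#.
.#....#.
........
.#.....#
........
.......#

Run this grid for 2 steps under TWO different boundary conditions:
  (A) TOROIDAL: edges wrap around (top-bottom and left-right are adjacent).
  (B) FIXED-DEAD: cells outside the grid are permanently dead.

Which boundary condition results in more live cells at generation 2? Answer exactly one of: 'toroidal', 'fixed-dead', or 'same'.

Answer: same

Derivation:
Under TOROIDAL boundary, generation 2:
....#...
...###..
...#..#.
.....#..
........
........
........
........
Population = 7

Under FIXED-DEAD boundary, generation 2:
....#...
...###..
...#..#.
.....#..
........
........
........
........
Population = 7

Comparison: toroidal=7, fixed-dead=7 -> same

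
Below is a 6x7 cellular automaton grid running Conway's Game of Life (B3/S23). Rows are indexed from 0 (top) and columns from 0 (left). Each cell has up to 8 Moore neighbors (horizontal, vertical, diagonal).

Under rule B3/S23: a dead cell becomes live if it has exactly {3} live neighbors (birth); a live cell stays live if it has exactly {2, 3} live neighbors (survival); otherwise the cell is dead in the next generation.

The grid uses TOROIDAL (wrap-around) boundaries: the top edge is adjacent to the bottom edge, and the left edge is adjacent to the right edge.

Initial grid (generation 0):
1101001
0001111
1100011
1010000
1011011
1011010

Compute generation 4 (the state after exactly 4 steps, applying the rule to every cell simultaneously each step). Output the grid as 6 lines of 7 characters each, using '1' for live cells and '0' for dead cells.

Simulating step by step:
Generation 0 (given above): 23 live cells
Generation 1: 11 live cells
0100000
0001000
0111000
0011100
1000010
0000010
Generation 2: 8 live cells
0000000
0101000
0100000
0000100
0001011
0000001
Generation 3: 9 live cells
0000000
0010000
0010000
0000110
0000111
0000011
Generation 4: 6 live cells
(generation 4 grid is the final answer)

Answer: 0000000
0000000
0001000
0001101
0000000
0000101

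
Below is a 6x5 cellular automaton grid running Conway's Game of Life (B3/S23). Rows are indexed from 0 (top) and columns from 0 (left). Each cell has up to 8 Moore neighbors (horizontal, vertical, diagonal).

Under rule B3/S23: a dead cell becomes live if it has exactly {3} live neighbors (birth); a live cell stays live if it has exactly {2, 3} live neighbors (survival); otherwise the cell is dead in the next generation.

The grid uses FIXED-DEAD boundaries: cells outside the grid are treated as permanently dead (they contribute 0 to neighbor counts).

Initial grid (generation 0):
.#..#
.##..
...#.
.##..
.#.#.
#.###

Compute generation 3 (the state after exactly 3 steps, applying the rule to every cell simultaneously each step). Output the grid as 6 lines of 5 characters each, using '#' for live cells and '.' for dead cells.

Simulating step by step:
Generation 0 (given above): 13 live cells
Generation 1: 14 live cells
.##..
.###.
...#.
.#.#.
#...#
.####
Generation 2: 16 live cells
.#.#.
.#.#.
.#.##
..###
#...#
.####
Generation 3: 10 live cells
(generation 3 grid is the final answer)

Answer: .....
##.#.
.#...
.##..
.....
.####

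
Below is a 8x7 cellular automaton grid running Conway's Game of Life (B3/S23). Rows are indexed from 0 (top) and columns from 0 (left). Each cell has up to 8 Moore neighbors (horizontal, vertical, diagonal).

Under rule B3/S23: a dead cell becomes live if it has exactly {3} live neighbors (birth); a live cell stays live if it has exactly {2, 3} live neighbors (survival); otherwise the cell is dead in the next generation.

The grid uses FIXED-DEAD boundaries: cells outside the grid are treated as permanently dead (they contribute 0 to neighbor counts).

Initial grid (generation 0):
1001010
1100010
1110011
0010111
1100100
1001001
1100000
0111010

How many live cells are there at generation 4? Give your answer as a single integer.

Simulating step by step:
Generation 0 (given above): 27 live cells
Generation 1: 22 live cells
1100100
0000010
1011000
0010101
1110101
0010000
1001100
1110000
Generation 2: 22 live cells
0000000
1011100
0111110
1000100
0010000
1010110
1001000
1111000
Generation 3: 15 live cells
0001000
0000010
1000010
0000110
0000110
0010100
1000000
1111000
Generation 4: 11 live cells
0000000
0000100
0000011
0000001
0000000
0001110
1000000
1110000
Population at generation 4: 11

Answer: 11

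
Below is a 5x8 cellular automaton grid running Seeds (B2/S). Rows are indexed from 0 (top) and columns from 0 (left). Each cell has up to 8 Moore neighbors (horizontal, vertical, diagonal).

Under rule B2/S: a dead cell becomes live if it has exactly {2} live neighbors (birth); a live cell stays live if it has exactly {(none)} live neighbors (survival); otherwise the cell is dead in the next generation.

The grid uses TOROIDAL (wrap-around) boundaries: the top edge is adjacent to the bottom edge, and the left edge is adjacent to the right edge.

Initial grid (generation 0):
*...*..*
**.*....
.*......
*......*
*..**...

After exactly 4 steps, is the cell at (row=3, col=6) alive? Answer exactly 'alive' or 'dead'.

Simulating step by step:
Generation 0 (given above): 12 live cells
Generation 1: 7 live cells
.....*..
....*...
........
..***...
.....**.
Generation 2: 5 live cells
........
.....*..
..*..*..
......*.
..*.....
Generation 3: 7 live cells
........
....*.*.
....*...
.***.*..
........
Generation 4: 7 live cells
.....*..
...*....
.*....*.
........
.*.**...

Cell (3,6) at generation 4: 0 -> dead

Answer: dead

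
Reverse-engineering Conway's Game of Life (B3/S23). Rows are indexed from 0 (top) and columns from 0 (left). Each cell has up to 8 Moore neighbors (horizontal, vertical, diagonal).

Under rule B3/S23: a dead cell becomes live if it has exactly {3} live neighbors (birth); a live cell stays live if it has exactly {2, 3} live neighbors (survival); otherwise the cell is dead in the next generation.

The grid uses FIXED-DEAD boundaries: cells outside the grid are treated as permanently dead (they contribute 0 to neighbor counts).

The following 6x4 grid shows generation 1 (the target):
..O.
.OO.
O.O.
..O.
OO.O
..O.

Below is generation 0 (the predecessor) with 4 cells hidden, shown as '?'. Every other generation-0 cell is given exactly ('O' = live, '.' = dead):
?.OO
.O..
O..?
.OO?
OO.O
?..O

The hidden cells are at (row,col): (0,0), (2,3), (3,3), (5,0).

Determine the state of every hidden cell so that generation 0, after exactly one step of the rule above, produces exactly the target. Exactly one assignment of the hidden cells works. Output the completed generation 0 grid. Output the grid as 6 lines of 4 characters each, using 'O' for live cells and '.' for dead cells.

Hidden generation-0 cells (in order): (0,0), (2,3), (3,3), (5,0).
A hidden cell only influences target cells in its own 3x3 neighborhood. Try each of the 2^4 = 16 assignments, step the completed generation 0 forward once under B3/S23, and compare with the target:
  (0,0)=. (2,3)=. (3,3)=. (5,0)=. -> step reproduces the target at every cell -> ACCEPT
  (0,0)=. (2,3)=. (3,3)=. (5,0)=O -> step gives (4,1)='.' but target has 'O' -> reject
  (0,0)=. (2,3)=. (3,3)=O (5,0)=. -> step gives (2,2)='.' but target has 'O' -> reject
  (0,0)=. (2,3)=. (3,3)=O (5,0)=O -> step gives (2,2)='.' but target has 'O' -> reject
  (0,0)=. (2,3)=O (3,3)=. (5,0)=. -> step gives (1,2)='.' but target has 'O' -> reject
  (0,0)=. (2,3)=O (3,3)=. (5,0)=O -> step gives (1,2)='.' but target has 'O' -> reject
  (0,0)=. (2,3)=O (3,3)=O (5,0)=. -> step gives (1,2)='.' but target has 'O' -> reject
  (0,0)=. (2,3)=O (3,3)=O (5,0)=O -> step gives (1,2)='.' but target has 'O' -> reject
  (0,0)=O (2,3)=. (3,3)=. (5,0)=. -> step gives (0,1)='O' but target has '.' -> reject
  (0,0)=O (2,3)=. (3,3)=. (5,0)=O -> step gives (0,1)='O' but target has '.' -> reject
  (0,0)=O (2,3)=. (3,3)=O (5,0)=. -> step gives (0,1)='O' but target has '.' -> reject
  (0,0)=O (2,3)=. (3,3)=O (5,0)=O -> step gives (0,1)='O' but target has '.' -> reject
  (0,0)=O (2,3)=O (3,3)=. (5,0)=. -> step gives (0,1)='O' but target has '.' -> reject
  (0,0)=O (2,3)=O (3,3)=. (5,0)=O -> step gives (0,1)='O' but target has '.' -> reject
  (0,0)=O (2,3)=O (3,3)=O (5,0)=. -> step gives (0,1)='O' but target has '.' -> reject
  (0,0)=O (2,3)=O (3,3)=O (5,0)=O -> step gives (0,1)='O' but target has '.' -> reject
Unique solution: (0,0)=dead, (2,3)=dead, (3,3)=dead, (5,0)=dead.
Check: live-neighbor counts of every cell in the completed generation 0:
1221
2232
2431
4432
2352
2231
Applying B3/S23 to generation 0 with these counts gives:
..O.
.OO.
O.O.
..O.
OO.O
..O.
which matches the target exactly.

Answer: ..OO
.O..
O...
.OO.
OO.O
...O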